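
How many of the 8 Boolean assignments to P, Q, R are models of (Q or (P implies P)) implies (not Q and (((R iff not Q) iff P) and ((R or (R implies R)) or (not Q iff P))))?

Initial set: {T ((Q or (P implies P)) implies (not Q and (((R iff not Q) iff P) and ((R or (R implies R)) or (not Q iff P)))))}.
T ((Q or (P implies P)) implies (not Q and (((R iff not Q) iff P) and ((R or (R implies R)) or (not Q iff P))))): β-rule — branch into F (Q or (P implies P))  //  T (not Q and (((R iff not Q) iff P) and ((R or (R implies R)) or (not Q iff P)))).
  branch 1 (add F (Q or (P implies P))):
    F (Q or (P implies P)): α-rule — add F Q, F (P implies P).
    F (P implies P): α-rule — add T P, F P.
    × closes — contains both P and not P.
  branch 2 (add T (not Q and (((R iff not Q) iff P) and ((R or (R implies R)) or (not Q iff P))))):
    T (not Q and (((R iff not Q) iff P) and ((R or (R implies R)) or (not Q iff P)))): α-rule — add T not Q, T (((R iff not Q) iff P) and ((R or (R implies R)) or (not Q iff P))).
    T (((R iff not Q) iff P) and ((R or (R implies R)) or (not Q iff P))): α-rule — add T ((R iff not Q) iff P), T ((R or (R implies R)) or (not Q iff P)).
    T ((R iff not Q) iff P): β-rule — branch into T (R iff not Q), T P  //  F (R iff not Q), F P.
      branch 2.1 (add T (R iff not Q), T P):
        T ((R or (R implies R)) or (not Q iff P)): β-rule — branch into T (R or (R implies R))  //  T (not Q iff P).
          branch 2.1.1 (add T (R or (R implies R))):
            T (R iff not Q): β-rule — branch into T R, T not Q  //  F R, F not Q.
              branch 2.1.1.1 (add T R, T not Q):
                T (R or (R implies R)): β-rule — branch into T R  //  T (R implies R).
                  branch 2.1.1.1.1 (add T R):
                    ○ open, literals {P=1, Q=0, R=1}.
                  branch 2.1.1.1.2 (add T (R implies R)):
                    T (R implies R): β-rule — branch into F R  //  T R.
                      branch 2.1.1.1.2.1 (add F R):
                        × closes — contains both R and not R.
                      branch 2.1.1.1.2.2 (add T R):
                        ○ open, literals {P=1, Q=0, R=1}.
              branch 2.1.1.2 (add F R, F not Q):
                × closes — contains both Q and not Q.
          branch 2.1.2 (add T (not Q iff P)):
            T (R iff not Q): β-rule — branch into T R, T not Q  //  F R, F not Q.
              branch 2.1.2.1 (add T R, T not Q):
                T (not Q iff P): β-rule — branch into T not Q, T P  //  F not Q, F P.
                  branch 2.1.2.1.1 (add T not Q, T P):
                    ○ open, literals {P=1, Q=0, R=1}.
                  branch 2.1.2.1.2 (add F not Q, F P):
                    × closes — contains both Q and not Q.
              branch 2.1.2.2 (add F R, F not Q):
                × closes — contains both Q and not Q.
      branch 2.2 (add F (R iff not Q), F P):
        T ((R or (R implies R)) or (not Q iff P)): β-rule — branch into T (R or (R implies R))  //  T (not Q iff P).
          branch 2.2.1 (add T (R or (R implies R))):
            F (R iff not Q): β-rule — branch into T R, F not Q  //  F R, T not Q.
              branch 2.2.1.1 (add T R, F not Q):
                × closes — contains both Q and not Q.
              branch 2.2.1.2 (add F R, T not Q):
                T (R or (R implies R)): β-rule — branch into T R  //  T (R implies R).
                  branch 2.2.1.2.1 (add T R):
                    × closes — contains both R and not R.
                  branch 2.2.1.2.2 (add T (R implies R)):
                    T (R implies R): β-rule — branch into F R  //  T R.
                      branch 2.2.1.2.2.1 (add F R):
                        ○ open, literals {P=0, Q=0, R=0}.
                      branch 2.2.1.2.2.2 (add T R):
                        × closes — contains both R and not R.
          branch 2.2.2 (add T (not Q iff P)):
            F (R iff not Q): β-rule — branch into T R, F not Q  //  F R, T not Q.
              branch 2.2.2.1 (add T R, F not Q):
                × closes — contains both Q and not Q.
              branch 2.2.2.2 (add F R, T not Q):
                T (not Q iff P): β-rule — branch into T not Q, T P  //  F not Q, F P.
                  branch 2.2.2.2.1 (add T not Q, T P):
                    × closes — contains both P and not P.
                  branch 2.2.2.2.2 (add F not Q, F P):
                    × closes — contains both Q and not Q.
11 branches closed, 4 open.
Each open branch fixes some atoms; the unmentioned ones are free. Counting distinct full assignments: branch {P=1, Q=0, R=1} (none free) contributes 1 new; branch {P=1, Q=0, R=1} (none free) contributes 0 new; branch {P=1, Q=0, R=1} (none free) contributes 0 new; branch {P=0, Q=0, R=0} (none free) contributes 1 new. Total: 2.

2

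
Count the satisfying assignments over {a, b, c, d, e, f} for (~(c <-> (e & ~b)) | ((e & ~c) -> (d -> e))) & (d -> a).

Initial set: {((~(c <-> (e & ~b)) | ((e & ~c) -> (d -> e))) & (d -> a))}.
((~(c <-> (e & ~b)) | ((e & ~c) -> (d -> e))) & (d -> a)): α-rule — add (~(c <-> (e & ~b)) | ((e & ~c) -> (d -> e))), (d -> a).
(~(c <-> (e & ~b)) | ((e & ~c) -> (d -> e))): β-rule — branch into ~(c <-> (e & ~b))  //  ((e & ~c) -> (d -> e)).
  branch 1 (add ~(c <-> (e & ~b))):
    (d -> a): β-rule — branch into ~d  //  a.
      branch 1.1 (add ~d):
        ~(c <-> (e & ~b)): β-rule — branch into c, ~(e & ~b)  //  ~c, (e & ~b).
          branch 1.1.1 (add c, ~(e & ~b)):
            ~(e & ~b): β-rule — branch into ~e  //  ~~b.
              branch 1.1.1.1 (add ~e):
                ○ open, literals {c=1, d=0, e=0}.
              branch 1.1.1.2 (add ~~b):
                ○ open, literals {b=1, c=1, d=0}.
          branch 1.1.2 (add ~c, (e & ~b)):
            (e & ~b): α-rule — add e, ~b.
            ○ open, literals {b=0, c=0, d=0, e=1}.
      branch 1.2 (add a):
        ~(c <-> (e & ~b)): β-rule — branch into c, ~(e & ~b)  //  ~c, (e & ~b).
          branch 1.2.1 (add c, ~(e & ~b)):
            ~(e & ~b): β-rule — branch into ~e  //  ~~b.
              branch 1.2.1.1 (add ~e):
                ○ open, literals {a=1, c=1, e=0}.
              branch 1.2.1.2 (add ~~b):
                ○ open, literals {a=1, b=1, c=1}.
          branch 1.2.2 (add ~c, (e & ~b)):
            (e & ~b): α-rule — add e, ~b.
            ○ open, literals {a=1, b=0, c=0, e=1}.
  branch 2 (add ((e & ~c) -> (d -> e))):
    (d -> a): β-rule — branch into ~d  //  a.
      branch 2.1 (add ~d):
        ((e & ~c) -> (d -> e)): β-rule — branch into ~(e & ~c)  //  (d -> e).
          branch 2.1.1 (add ~(e & ~c)):
            ~(e & ~c): β-rule — branch into ~e  //  ~~c.
              branch 2.1.1.1 (add ~e):
                ○ open, literals {d=0, e=0}.
              branch 2.1.1.2 (add ~~c):
                ○ open, literals {c=1, d=0}.
          branch 2.1.2 (add (d -> e)):
            (d -> e): β-rule — branch into ~d  //  e.
              branch 2.1.2.1 (add ~d):
                ○ open, literals {d=0}.
              branch 2.1.2.2 (add e):
                ○ open, literals {d=0, e=1}.
      branch 2.2 (add a):
        ((e & ~c) -> (d -> e)): β-rule — branch into ~(e & ~c)  //  (d -> e).
          branch 2.2.1 (add ~(e & ~c)):
            ~(e & ~c): β-rule — branch into ~e  //  ~~c.
              branch 2.2.1.1 (add ~e):
                ○ open, literals {a=1, e=0}.
              branch 2.2.1.2 (add ~~c):
                ○ open, literals {a=1, c=1}.
          branch 2.2.2 (add (d -> e)):
            (d -> e): β-rule — branch into ~d  //  e.
              branch 2.2.2.1 (add ~d):
                ○ open, literals {a=1, d=0}.
              branch 2.2.2.2 (add e):
                ○ open, literals {a=1, e=1}.
0 branches closed, 14 open.
Each open branch fixes some atoms; the unmentioned ones are free. Counting distinct full assignments: branch {c=1, d=0, e=0} (a, b, f) contributes 8 new; branch {b=1, c=1, d=0} (a, e, f) contributes 4 new; branch {b=0, c=0, d=0, e=1} (a, f) contributes 4 new; branch {a=1, c=1, e=0} (b, d, f) contributes 4 new; branch {a=1, b=1, c=1} (d, e, f) contributes 2 new; branch {a=1, b=0, c=0, e=1} (d, f) contributes 2 new; branch {d=0, e=0} (a, b, c, f) contributes 8 new; branch {c=1, d=0} (a, b, e, f) contributes 4 new; branch {d=0} (a, b, c, e, f) contributes 4 new; branch {d=0, e=1} (a, b, c, f) contributes 0 new; branch {a=1, e=0} (b, c, d, f) contributes 4 new; branch {a=1, c=1} (b, d, e, f) contributes 2 new; branch {a=1, d=0} (b, c, e, f) contributes 0 new; branch {a=1, e=1} (b, c, d, f) contributes 2 new. Total: 48.

48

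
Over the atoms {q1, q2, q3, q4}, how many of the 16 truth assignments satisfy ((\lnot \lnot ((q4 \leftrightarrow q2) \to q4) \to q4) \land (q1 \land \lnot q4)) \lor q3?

Initial set: {T (((\lnot \lnot ((q4 \leftrightarrow q2) \to q4) \to q4) \land (q1 \land \lnot q4)) \lor q3)}.
T (((\lnot \lnot ((q4 \leftrightarrow q2) \to q4) \to q4) \land (q1 \land \lnot q4)) \lor q3): β-rule — branch into T ((\lnot \lnot ((q4 \leftrightarrow q2) \to q4) \to q4) \land (q1 \land \lnot q4))  //  T q3.
  branch 1 (add T ((\lnot \lnot ((q4 \leftrightarrow q2) \to q4) \to q4) \land (q1 \land \lnot q4))):
    T ((\lnot \lnot ((q4 \leftrightarrow q2) \to q4) \to q4) \land (q1 \land \lnot q4)): α-rule — add T (\lnot \lnot ((q4 \leftrightarrow q2) \to q4) \to q4), T (q1 \land \lnot q4).
    T (q1 \land \lnot q4): α-rule — add T q1, T \lnot q4.
    T (\lnot \lnot ((q4 \leftrightarrow q2) \to q4) \to q4): β-rule — branch into F \lnot \lnot ((q4 \leftrightarrow q2) \to q4)  //  T q4.
      branch 1.1 (add F \lnot \lnot ((q4 \leftrightarrow q2) \to q4)):
        F \lnot \lnot ((q4 \leftrightarrow q2) \to q4): drop double negation, giving F ((q4 \leftrightarrow q2) \to q4).
        F ((q4 \leftrightarrow q2) \to q4): α-rule — add T (q4 \leftrightarrow q2), F q4.
        T (q4 \leftrightarrow q2): β-rule — branch into T q4, T q2  //  F q4, F q2.
          branch 1.1.1 (add T q4, T q2):
            × closes — contains both q4 and \lnot q4.
          branch 1.1.2 (add F q4, F q2):
            ○ open, literals {q1=1, q2=0, q4=0}.
      branch 1.2 (add T q4):
        × closes — contains both q4 and \lnot q4.
  branch 2 (add T q3):
    ○ open, literals {q3=1}.
2 branches closed, 2 open.
Each open branch fixes some atoms; the unmentioned ones are free. Counting distinct full assignments: branch {q1=1, q2=0, q4=0} (q3) contributes 2 new; branch {q3=1} (q1, q2, q4) contributes 7 new. Total: 9.

9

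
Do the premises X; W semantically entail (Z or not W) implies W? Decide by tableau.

Initial set: {X; W; not ((Z or not W) implies W)}.
not ((Z or not W) implies W): α-rule — add (Z or not W), not W.
× closes — contains both W and not W.
All 1 branch closes.
Every branch closed, so the premises entail the conclusion.

Yes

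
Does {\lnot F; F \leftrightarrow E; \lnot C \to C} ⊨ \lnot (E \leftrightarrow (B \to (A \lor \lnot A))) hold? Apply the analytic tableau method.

Yes

Initial set: {\lnot F; (F \leftrightarrow E); (\lnot C \to C); \lnot \lnot (E \leftrightarrow (B \to (A \lor \lnot A)))}.
(F \leftrightarrow E): β-rule — branch into F, E  //  \lnot F, \lnot E.
  branch 1 (add F, E):
    × closes — contains both F and \lnot F.
  branch 2 (add \lnot F, \lnot E):
    (\lnot C \to C): β-rule — branch into \lnot \lnot C  //  C.
      branch 2.1 (add \lnot \lnot C):
        \lnot \lnot (E \leftrightarrow (B \to (A \lor \lnot A))): β-rule — branch into E, (B \to (A \lor \lnot A))  //  \lnot E, \lnot (B \to (A \lor \lnot A)).
          branch 2.1.1 (add E, (B \to (A \lor \lnot A))):
            × closes — contains both E and \lnot E.
          branch 2.1.2 (add \lnot E, \lnot (B \to (A \lor \lnot A))):
            \lnot (B \to (A \lor \lnot A)): α-rule — add B, \lnot (A \lor \lnot A).
            \lnot (A \lor \lnot A): α-rule — add \lnot A, \lnot \lnot A.
            × closes — contains both A and \lnot A.
      branch 2.2 (add C):
        \lnot \lnot (E \leftrightarrow (B \to (A \lor \lnot A))): β-rule — branch into E, (B \to (A \lor \lnot A))  //  \lnot E, \lnot (B \to (A \lor \lnot A)).
          branch 2.2.1 (add E, (B \to (A \lor \lnot A))):
            × closes — contains both E and \lnot E.
          branch 2.2.2 (add \lnot E, \lnot (B \to (A \lor \lnot A))):
            \lnot (B \to (A \lor \lnot A)): α-rule — add B, \lnot (A \lor \lnot A).
            \lnot (A \lor \lnot A): α-rule — add \lnot A, \lnot \lnot A.
            × closes — contains both A and \lnot A.
All 5 branches close.
Every branch closed, so the premises entail the conclusion.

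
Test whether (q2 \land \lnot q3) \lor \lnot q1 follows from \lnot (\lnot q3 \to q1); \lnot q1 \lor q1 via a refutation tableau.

Initial set: {\lnot (\lnot q3 \to q1); (\lnot q1 \lor q1); \lnot ((q2 \land \lnot q3) \lor \lnot q1)}.
\lnot (\lnot q3 \to q1): α-rule — add \lnot q3, \lnot q1.
\lnot ((q2 \land \lnot q3) \lor \lnot q1): α-rule — add \lnot (q2 \land \lnot q3), \lnot \lnot q1.
× closes — contains both q1 and \lnot q1.
All 1 branch closes.
Every branch closed, so the premises entail the conclusion.

Yes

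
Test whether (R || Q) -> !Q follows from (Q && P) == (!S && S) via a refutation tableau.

Initial set: {T ((Q && P) == (!S && S)); F ((R || Q) -> !Q)}.
F ((R || Q) -> !Q): α-rule — add T (R || Q), F !Q.
T ((Q && P) == (!S && S)): β-rule — branch into T (Q && P), T (!S && S)  //  F (Q && P), F (!S && S).
  branch 1 (add T (Q && P), T (!S && S)):
    T (Q && P): α-rule — add T Q, T P.
    T (!S && S): α-rule — add T !S, T S.
    × closes — contains both S and !S.
  branch 2 (add F (Q && P), F (!S && S)):
    T (R || Q): β-rule — branch into T R  //  T Q.
      branch 2.1 (add T R):
        F (Q && P): β-rule — branch into F Q  //  F P.
          branch 2.1.1 (add F Q):
            × closes — contains both Q and !Q.
          branch 2.1.2 (add F P):
            F (!S && S): β-rule — branch into F !S  //  F S.
              branch 2.1.2.1 (add F !S):
                ○ open, literals {P=F, Q=T, R=T, S=T}.
              branch 2.1.2.2 (add F S):
                ○ open, literals {P=F, Q=T, R=T, S=F}.
      branch 2.2 (add T Q):
        F (Q && P): β-rule — branch into F Q  //  F P.
          branch 2.2.1 (add F Q):
            × closes — contains both Q and !Q.
          branch 2.2.2 (add F P):
            F (!S && S): β-rule — branch into F !S  //  F S.
              branch 2.2.2.1 (add F !S):
                ○ open, literals {P=F, Q=T, S=T}.
              branch 2.2.2.2 (add F S):
                ○ open, literals {P=F, Q=T, S=F}.
3 branches closed, 4 open.
An open branch gives a countermodel: P=F, Q=T, R=T, S=T (unmentioned atoms arbitrary); the premises hold there but the conclusion fails.

No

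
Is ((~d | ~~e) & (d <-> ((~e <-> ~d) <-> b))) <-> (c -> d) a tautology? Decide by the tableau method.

Not valid

Assume the negation and expand:
Initial set: {~(((~d | ~~e) & (d <-> ((~e <-> ~d) <-> b))) <-> (c -> d))}.
~(((~d | ~~e) & (d <-> ((~e <-> ~d) <-> b))) <-> (c -> d)): β-rule — branch into ((~d | ~~e) & (d <-> ((~e <-> ~d) <-> b))), ~(c -> d)  //  ~((~d | ~~e) & (d <-> ((~e <-> ~d) <-> b))), (c -> d).
  branch 1 (add ((~d | ~~e) & (d <-> ((~e <-> ~d) <-> b))), ~(c -> d)):
    ((~d | ~~e) & (d <-> ((~e <-> ~d) <-> b))): α-rule — add (~d | ~~e), (d <-> ((~e <-> ~d) <-> b)).
    ~(c -> d): α-rule — add c, ~d.
    (~d | ~~e): β-rule — branch into ~d  //  ~~e.
      branch 1.1 (add ~d):
        (d <-> ((~e <-> ~d) <-> b)): β-rule — branch into d, ((~e <-> ~d) <-> b)  //  ~d, ~((~e <-> ~d) <-> b).
          branch 1.1.1 (add d, ((~e <-> ~d) <-> b)):
            × closes — contains both d and ~d.
          branch 1.1.2 (add ~d, ~((~e <-> ~d) <-> b)):
            ~((~e <-> ~d) <-> b): β-rule — branch into (~e <-> ~d), ~b  //  ~(~e <-> ~d), b.
              branch 1.1.2.1 (add (~e <-> ~d), ~b):
                (~e <-> ~d): β-rule — branch into ~e, ~d  //  ~~e, ~~d.
                  branch 1.1.2.1.1 (add ~e, ~d):
                    ○ open, literals {b=false, c=true, d=false, e=false}.
                  branch 1.1.2.1.2 (add ~~e, ~~d):
                    × closes — contains both d and ~d.
              branch 1.1.2.2 (add ~(~e <-> ~d), b):
                ~(~e <-> ~d): β-rule — branch into ~e, ~~d  //  ~~e, ~d.
                  branch 1.1.2.2.1 (add ~e, ~~d):
                    × closes — contains both d and ~d.
                  branch 1.1.2.2.2 (add ~~e, ~d):
                    ○ open, literals {b=true, c=true, d=false, e=true}.
      branch 1.2 (add ~~e):
        ~~e: drop double negation, giving e.
        (d <-> ((~e <-> ~d) <-> b)): β-rule — branch into d, ((~e <-> ~d) <-> b)  //  ~d, ~((~e <-> ~d) <-> b).
          branch 1.2.1 (add d, ((~e <-> ~d) <-> b)):
            × closes — contains both d and ~d.
          branch 1.2.2 (add ~d, ~((~e <-> ~d) <-> b)):
            ~((~e <-> ~d) <-> b): β-rule — branch into (~e <-> ~d), ~b  //  ~(~e <-> ~d), b.
              branch 1.2.2.1 (add (~e <-> ~d), ~b):
                (~e <-> ~d): β-rule — branch into ~e, ~d  //  ~~e, ~~d.
                  branch 1.2.2.1.1 (add ~e, ~d):
                    × closes — contains both e and ~e.
                  branch 1.2.2.1.2 (add ~~e, ~~d):
                    × closes — contains both d and ~d.
              branch 1.2.2.2 (add ~(~e <-> ~d), b):
                ~(~e <-> ~d): β-rule — branch into ~e, ~~d  //  ~~e, ~d.
                  branch 1.2.2.2.1 (add ~e, ~~d):
                    × closes — contains both e and ~e.
                  branch 1.2.2.2.2 (add ~~e, ~d):
                    ○ open, literals {b=true, c=true, d=false, e=true}.
  branch 2 (add ~((~d | ~~e) & (d <-> ((~e <-> ~d) <-> b))), (c -> d)):
    ~((~d | ~~e) & (d <-> ((~e <-> ~d) <-> b))): β-rule — branch into ~(~d | ~~e)  //  ~(d <-> ((~e <-> ~d) <-> b)).
      branch 2.1 (add ~(~d | ~~e)):
        ~(~d | ~~e): α-rule — add ~~d, ~~~e.
        ~~~e: drop double negation, giving ~e.
        (c -> d): β-rule — branch into ~c  //  d.
          branch 2.1.1 (add ~c):
            ○ open, literals {c=false, d=true, e=false}.
          branch 2.1.2 (add d):
            ○ open, literals {d=true, e=false}.
      branch 2.2 (add ~(d <-> ((~e <-> ~d) <-> b))):
        (c -> d): β-rule — branch into ~c  //  d.
          branch 2.2.1 (add ~c):
            ~(d <-> ((~e <-> ~d) <-> b)): β-rule — branch into d, ~((~e <-> ~d) <-> b)  //  ~d, ((~e <-> ~d) <-> b).
              branch 2.2.1.1 (add d, ~((~e <-> ~d) <-> b)):
                ~((~e <-> ~d) <-> b): β-rule — branch into (~e <-> ~d), ~b  //  ~(~e <-> ~d), b.
                  branch 2.2.1.1.1 (add (~e <-> ~d), ~b):
                    (~e <-> ~d): β-rule — branch into ~e, ~d  //  ~~e, ~~d.
                      branch 2.2.1.1.1.1 (add ~e, ~d):
                        × closes — contains both d and ~d.
                      branch 2.2.1.1.1.2 (add ~~e, ~~d):
                        ○ open, literals {b=false, c=false, d=true, e=true}.
                  branch 2.2.1.1.2 (add ~(~e <-> ~d), b):
                    ~(~e <-> ~d): β-rule — branch into ~e, ~~d  //  ~~e, ~d.
                      branch 2.2.1.1.2.1 (add ~e, ~~d):
                        ○ open, literals {b=true, c=false, d=true, e=false}.
                      branch 2.2.1.1.2.2 (add ~~e, ~d):
                        × closes — contains both d and ~d.
              branch 2.2.1.2 (add ~d, ((~e <-> ~d) <-> b)):
                ((~e <-> ~d) <-> b): β-rule — branch into (~e <-> ~d), b  //  ~(~e <-> ~d), ~b.
                  branch 2.2.1.2.1 (add (~e <-> ~d), b):
                    (~e <-> ~d): β-rule — branch into ~e, ~d  //  ~~e, ~~d.
                      branch 2.2.1.2.1.1 (add ~e, ~d):
                        ○ open, literals {b=true, c=false, d=false, e=false}.
                      branch 2.2.1.2.1.2 (add ~~e, ~~d):
                        × closes — contains both d and ~d.
                  branch 2.2.1.2.2 (add ~(~e <-> ~d), ~b):
                    ~(~e <-> ~d): β-rule — branch into ~e, ~~d  //  ~~e, ~d.
                      branch 2.2.1.2.2.1 (add ~e, ~~d):
                        × closes — contains both d and ~d.
                      branch 2.2.1.2.2.2 (add ~~e, ~d):
                        ○ open, literals {b=false, c=false, d=false, e=true}.
          branch 2.2.2 (add d):
            ~(d <-> ((~e <-> ~d) <-> b)): β-rule — branch into d, ~((~e <-> ~d) <-> b)  //  ~d, ((~e <-> ~d) <-> b).
              branch 2.2.2.1 (add d, ~((~e <-> ~d) <-> b)):
                ~((~e <-> ~d) <-> b): β-rule — branch into (~e <-> ~d), ~b  //  ~(~e <-> ~d), b.
                  branch 2.2.2.1.1 (add (~e <-> ~d), ~b):
                    (~e <-> ~d): β-rule — branch into ~e, ~d  //  ~~e, ~~d.
                      branch 2.2.2.1.1.1 (add ~e, ~d):
                        × closes — contains both d and ~d.
                      branch 2.2.2.1.1.2 (add ~~e, ~~d):
                        ○ open, literals {b=false, d=true, e=true}.
                  branch 2.2.2.1.2 (add ~(~e <-> ~d), b):
                    ~(~e <-> ~d): β-rule — branch into ~e, ~~d  //  ~~e, ~d.
                      branch 2.2.2.1.2.1 (add ~e, ~~d):
                        ○ open, literals {b=true, d=true, e=false}.
                      branch 2.2.2.1.2.2 (add ~~e, ~d):
                        × closes — contains both d and ~d.
              branch 2.2.2.2 (add ~d, ((~e <-> ~d) <-> b)):
                × closes — contains both d and ~d.
14 branches closed, 11 open.
An open branch gives a countermodel: b=false, c=true, d=false, e=false (unmentioned atoms arbitrary); under it the original formula is false.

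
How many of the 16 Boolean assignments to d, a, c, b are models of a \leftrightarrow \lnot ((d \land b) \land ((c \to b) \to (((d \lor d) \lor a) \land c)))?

Initial set: {T (a \leftrightarrow \lnot ((d \land b) \land ((c \to b) \to (((d \lor d) \lor a) \land c))))}.
T (a \leftrightarrow \lnot ((d \land b) \land ((c \to b) \to (((d \lor d) \lor a) \land c)))): β-rule — branch into T a, T \lnot ((d \land b) \land ((c \to b) \to (((d \lor d) \lor a) \land c)))  //  F a, F \lnot ((d \land b) \land ((c \to b) \to (((d \lor d) \lor a) \land c))).
  branch 1 (add T a, T \lnot ((d \land b) \land ((c \to b) \to (((d \lor d) \lor a) \land c)))):
    T \lnot ((d \land b) \land ((c \to b) \to (((d \lor d) \lor a) \land c))): β-rule — branch into F (d \land b)  //  F ((c \to b) \to (((d \lor d) \lor a) \land c)).
      branch 1.1 (add F (d \land b)):
        F (d \land b): β-rule — branch into F d  //  F b.
          branch 1.1.1 (add F d):
            ○ open, literals {a=true, d=false}.
          branch 1.1.2 (add F b):
            ○ open, literals {a=true, b=false}.
      branch 1.2 (add F ((c \to b) \to (((d \lor d) \lor a) \land c))):
        F ((c \to b) \to (((d \lor d) \lor a) \land c)): α-rule — add T (c \to b), F (((d \lor d) \lor a) \land c).
        T (c \to b): β-rule — branch into F c  //  T b.
          branch 1.2.1 (add F c):
            F (((d \lor d) \lor a) \land c): β-rule — branch into F ((d \lor d) \lor a)  //  F c.
              branch 1.2.1.1 (add F ((d \lor d) \lor a)):
                F ((d \lor d) \lor a): α-rule — add F (d \lor d), F a.
                × closes — contains both a and \lnot a.
              branch 1.2.1.2 (add F c):
                ○ open, literals {a=true, c=false}.
          branch 1.2.2 (add T b):
            F (((d \lor d) \lor a) \land c): β-rule — branch into F ((d \lor d) \lor a)  //  F c.
              branch 1.2.2.1 (add F ((d \lor d) \lor a)):
                F ((d \lor d) \lor a): α-rule — add F (d \lor d), F a.
                × closes — contains both a and \lnot a.
              branch 1.2.2.2 (add F c):
                ○ open, literals {a=true, b=true, c=false}.
  branch 2 (add F a, F \lnot ((d \land b) \land ((c \to b) \to (((d \lor d) \lor a) \land c)))):
    F \lnot ((d \land b) \land ((c \to b) \to (((d \lor d) \lor a) \land c))): α-rule — add T (d \land b), T ((c \to b) \to (((d \lor d) \lor a) \land c)).
    T (d \land b): α-rule — add T d, T b.
    T ((c \to b) \to (((d \lor d) \lor a) \land c)): β-rule — branch into F (c \to b)  //  T (((d \lor d) \lor a) \land c).
      branch 2.1 (add F (c \to b)):
        F (c \to b): α-rule — add T c, F b.
        × closes — contains both b and \lnot b.
      branch 2.2 (add T (((d \lor d) \lor a) \land c)):
        T (((d \lor d) \lor a) \land c): α-rule — add T ((d \lor d) \lor a), T c.
        T ((d \lor d) \lor a): β-rule — branch into T (d \lor d)  //  T a.
          branch 2.2.1 (add T (d \lor d)):
            T (d \lor d): β-rule — branch into T d  //  T d.
              branch 2.2.1.1 (add T d):
                ○ open, literals {a=false, b=true, c=true, d=true}.
              branch 2.2.1.2 (add T d):
                ○ open, literals {a=false, b=true, c=true, d=true}.
          branch 2.2.2 (add T a):
            × closes — contains both a and \lnot a.
4 branches closed, 6 open.
Each open branch fixes some atoms; the unmentioned ones are free. Counting distinct full assignments: branch {a=true, d=false} (c, b) contributes 4 new; branch {a=true, b=false} (d, c) contributes 2 new; branch {a=true, c=false} (d, b) contributes 1 new; branch {a=true, b=true, c=false} (d) contributes 0 new; branch {a=false, b=true, c=true, d=true} (none free) contributes 1 new; branch {a=false, b=true, c=true, d=true} (none free) contributes 0 new. Total: 8.

8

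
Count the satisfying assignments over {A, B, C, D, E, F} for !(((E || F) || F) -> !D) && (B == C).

Initial set: {(!(((E || F) || F) -> !D) && (B == C))}.
(!(((E || F) || F) -> !D) && (B == C)): α-rule — add !(((E || F) || F) -> !D), (B == C).
!(((E || F) || F) -> !D): α-rule — add ((E || F) || F), !!D.
(B == C): β-rule — branch into B, C  //  !B, !C.
  branch 1 (add B, C):
    ((E || F) || F): β-rule — branch into (E || F)  //  F.
      branch 1.1 (add (E || F)):
        (E || F): β-rule — branch into E  //  F.
          branch 1.1.1 (add E):
            ○ open, literals {B=true, C=true, D=true, E=true}.
          branch 1.1.2 (add F):
            ○ open, literals {B=true, C=true, D=true, F=true}.
      branch 1.2 (add F):
        ○ open, literals {B=true, C=true, D=true, F=true}.
  branch 2 (add !B, !C):
    ((E || F) || F): β-rule — branch into (E || F)  //  F.
      branch 2.1 (add (E || F)):
        (E || F): β-rule — branch into E  //  F.
          branch 2.1.1 (add E):
            ○ open, literals {B=false, C=false, D=true, E=true}.
          branch 2.1.2 (add F):
            ○ open, literals {B=false, C=false, D=true, F=true}.
      branch 2.2 (add F):
        ○ open, literals {B=false, C=false, D=true, F=true}.
0 branches closed, 6 open.
Each open branch fixes some atoms; the unmentioned ones are free. Counting distinct full assignments: branch {B=true, C=true, D=true, E=true} (A, F) contributes 4 new; branch {B=true, C=true, D=true, F=true} (A, E) contributes 2 new; branch {B=true, C=true, D=true, F=true} (A, E) contributes 0 new; branch {B=false, C=false, D=true, E=true} (A, F) contributes 4 new; branch {B=false, C=false, D=true, F=true} (A, E) contributes 2 new; branch {B=false, C=false, D=true, F=true} (A, E) contributes 0 new. Total: 12.

12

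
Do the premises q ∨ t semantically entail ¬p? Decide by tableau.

Initial set: {(q ∨ t); ¬¬p}.
(q ∨ t): β-rule — branch into q  //  t.
  branch 1 (add q):
    ○ open, literals {p=1, q=1}.
  branch 2 (add t):
    ○ open, literals {p=1, t=1}.
0 branches closed, 2 open.
An open branch gives a countermodel: p=1, q=1 (unmentioned atoms arbitrary); the premises hold there but the conclusion fails.

No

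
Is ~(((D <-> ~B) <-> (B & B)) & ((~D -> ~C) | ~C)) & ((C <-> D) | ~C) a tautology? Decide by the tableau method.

Not valid

Assume the negation and expand:
Initial set: {~(~(((D <-> ~B) <-> (B & B)) & ((~D -> ~C) | ~C)) & ((C <-> D) | ~C))}.
~(~(((D <-> ~B) <-> (B & B)) & ((~D -> ~C) | ~C)) & ((C <-> D) | ~C)): β-rule — branch into ~~(((D <-> ~B) <-> (B & B)) & ((~D -> ~C) | ~C))  //  ~((C <-> D) | ~C).
  branch 1 (add ~~(((D <-> ~B) <-> (B & B)) & ((~D -> ~C) | ~C))):
    ~~(((D <-> ~B) <-> (B & B)) & ((~D -> ~C) | ~C)): α-rule — add ((D <-> ~B) <-> (B & B)), ((~D -> ~C) | ~C).
    ((D <-> ~B) <-> (B & B)): β-rule — branch into (D <-> ~B), (B & B)  //  ~(D <-> ~B), ~(B & B).
      branch 1.1 (add (D <-> ~B), (B & B)):
        (B & B): α-rule — add B, B.
        ((~D -> ~C) | ~C): β-rule — branch into (~D -> ~C)  //  ~C.
          branch 1.1.1 (add (~D -> ~C)):
            (D <-> ~B): β-rule — branch into D, ~B  //  ~D, ~~B.
              branch 1.1.1.1 (add D, ~B):
                × closes — contains both B and ~B.
              branch 1.1.1.2 (add ~D, ~~B):
                (~D -> ~C): β-rule — branch into ~~D  //  ~C.
                  branch 1.1.1.2.1 (add ~~D):
                    × closes — contains both D and ~D.
                  branch 1.1.1.2.2 (add ~C):
                    ○ open, literals {B=true, C=false, D=false}.
          branch 1.1.2 (add ~C):
            (D <-> ~B): β-rule — branch into D, ~B  //  ~D, ~~B.
              branch 1.1.2.1 (add D, ~B):
                × closes — contains both B and ~B.
              branch 1.1.2.2 (add ~D, ~~B):
                ○ open, literals {B=true, C=false, D=false}.
      branch 1.2 (add ~(D <-> ~B), ~(B & B)):
        ((~D -> ~C) | ~C): β-rule — branch into (~D -> ~C)  //  ~C.
          branch 1.2.1 (add (~D -> ~C)):
            ~(D <-> ~B): β-rule — branch into D, ~~B  //  ~D, ~B.
              branch 1.2.1.1 (add D, ~~B):
                ~(B & B): β-rule — branch into ~B  //  ~B.
                  branch 1.2.1.1.1 (add ~B):
                    × closes — contains both B and ~B.
                  branch 1.2.1.1.2 (add ~B):
                    × closes — contains both B and ~B.
              branch 1.2.1.2 (add ~D, ~B):
                ~(B & B): β-rule — branch into ~B  //  ~B.
                  branch 1.2.1.2.1 (add ~B):
                    (~D -> ~C): β-rule — branch into ~~D  //  ~C.
                      branch 1.2.1.2.1.1 (add ~~D):
                        × closes — contains both D and ~D.
                      branch 1.2.1.2.1.2 (add ~C):
                        ○ open, literals {B=false, C=false, D=false}.
                  branch 1.2.1.2.2 (add ~B):
                    (~D -> ~C): β-rule — branch into ~~D  //  ~C.
                      branch 1.2.1.2.2.1 (add ~~D):
                        × closes — contains both D and ~D.
                      branch 1.2.1.2.2.2 (add ~C):
                        ○ open, literals {B=false, C=false, D=false}.
          branch 1.2.2 (add ~C):
            ~(D <-> ~B): β-rule — branch into D, ~~B  //  ~D, ~B.
              branch 1.2.2.1 (add D, ~~B):
                ~(B & B): β-rule — branch into ~B  //  ~B.
                  branch 1.2.2.1.1 (add ~B):
                    × closes — contains both B and ~B.
                  branch 1.2.2.1.2 (add ~B):
                    × closes — contains both B and ~B.
              branch 1.2.2.2 (add ~D, ~B):
                ~(B & B): β-rule — branch into ~B  //  ~B.
                  branch 1.2.2.2.1 (add ~B):
                    ○ open, literals {B=false, C=false, D=false}.
                  branch 1.2.2.2.2 (add ~B):
                    ○ open, literals {B=false, C=false, D=false}.
  branch 2 (add ~((C <-> D) | ~C)):
    ~((C <-> D) | ~C): α-rule — add ~(C <-> D), ~~C.
    ~(C <-> D): β-rule — branch into C, ~D  //  ~C, D.
      branch 2.1 (add C, ~D):
        ○ open, literals {C=true, D=false}.
      branch 2.2 (add ~C, D):
        × closes — contains both C and ~C.
10 branches closed, 7 open.
An open branch gives a countermodel: B=true, C=false, D=false (unmentioned atoms arbitrary); under it the original formula is false.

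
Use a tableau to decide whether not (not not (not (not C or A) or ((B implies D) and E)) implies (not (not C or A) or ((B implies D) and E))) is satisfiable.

Unsatisfiable

Initial set: {not (not not (not (not C or A) or ((B implies D) and E)) implies (not (not C or A) or ((B implies D) and E)))}.
not (not not (not (not C or A) or ((B implies D) and E)) implies (not (not C or A) or ((B implies D) and E))): α-rule — add not not (not (not C or A) or ((B implies D) and E)), not (not (not C or A) or ((B implies D) and E)).
not not (not (not C or A) or ((B implies D) and E)): drop double negation, giving (not (not C or A) or ((B implies D) and E)).
not (not (not C or A) or ((B implies D) and E)): α-rule — add not not (not C or A), not ((B implies D) and E).
(not (not C or A) or ((B implies D) and E)): β-rule — branch into not (not C or A)  //  ((B implies D) and E).
  branch 1 (add not (not C or A)):
    not (not C or A): α-rule — add not not C, not A.
    not not (not C or A): β-rule — branch into not C  //  A.
      branch 1.1 (add not C):
        × closes — contains both C and not C.
      branch 1.2 (add A):
        × closes — contains both A and not A.
  branch 2 (add ((B implies D) and E)):
    ((B implies D) and E): α-rule — add (B implies D), E.
    not not (not C or A): β-rule — branch into not C  //  A.
      branch 2.1 (add not C):
        not ((B implies D) and E): β-rule — branch into not (B implies D)  //  not E.
          branch 2.1.1 (add not (B implies D)):
            not (B implies D): α-rule — add B, not D.
            (B implies D): β-rule — branch into not B  //  D.
              branch 2.1.1.1 (add not B):
                × closes — contains both B and not B.
              branch 2.1.1.2 (add D):
                × closes — contains both D and not D.
          branch 2.1.2 (add not E):
            × closes — contains both E and not E.
      branch 2.2 (add A):
        not ((B implies D) and E): β-rule — branch into not (B implies D)  //  not E.
          branch 2.2.1 (add not (B implies D)):
            not (B implies D): α-rule — add B, not D.
            (B implies D): β-rule — branch into not B  //  D.
              branch 2.2.1.1 (add not B):
                × closes — contains both B and not B.
              branch 2.2.1.2 (add D):
                × closes — contains both D and not D.
          branch 2.2.2 (add not E):
            × closes — contains both E and not E.
All 8 branches close.
Every branch closed; the formula is unsatisfiable.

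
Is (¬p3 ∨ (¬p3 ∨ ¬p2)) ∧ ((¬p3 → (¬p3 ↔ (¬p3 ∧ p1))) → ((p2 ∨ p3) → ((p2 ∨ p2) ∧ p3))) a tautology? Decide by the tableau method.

Not valid

Assume the negation and expand:
Initial set: {¬((¬p3 ∨ (¬p3 ∨ ¬p2)) ∧ ((¬p3 → (¬p3 ↔ (¬p3 ∧ p1))) → ((p2 ∨ p3) → ((p2 ∨ p2) ∧ p3))))}.
¬((¬p3 ∨ (¬p3 ∨ ¬p2)) ∧ ((¬p3 → (¬p3 ↔ (¬p3 ∧ p1))) → ((p2 ∨ p3) → ((p2 ∨ p2) ∧ p3)))): β-rule — branch into ¬(¬p3 ∨ (¬p3 ∨ ¬p2))  //  ¬((¬p3 → (¬p3 ↔ (¬p3 ∧ p1))) → ((p2 ∨ p3) → ((p2 ∨ p2) ∧ p3))).
  branch 1 (add ¬(¬p3 ∨ (¬p3 ∨ ¬p2))):
    ¬(¬p3 ∨ (¬p3 ∨ ¬p2)): α-rule — add ¬¬p3, ¬(¬p3 ∨ ¬p2).
    ¬(¬p3 ∨ ¬p2): α-rule — add ¬¬p3, ¬¬p2.
    ○ open, literals {p2=T, p3=T}.
  branch 2 (add ¬((¬p3 → (¬p3 ↔ (¬p3 ∧ p1))) → ((p2 ∨ p3) → ((p2 ∨ p2) ∧ p3)))):
    ¬((¬p3 → (¬p3 ↔ (¬p3 ∧ p1))) → ((p2 ∨ p3) → ((p2 ∨ p2) ∧ p3))): α-rule — add (¬p3 → (¬p3 ↔ (¬p3 ∧ p1))), ¬((p2 ∨ p3) → ((p2 ∨ p2) ∧ p3)).
    ¬((p2 ∨ p3) → ((p2 ∨ p2) ∧ p3)): α-rule — add (p2 ∨ p3), ¬((p2 ∨ p2) ∧ p3).
    (¬p3 → (¬p3 ↔ (¬p3 ∧ p1))): β-rule — branch into ¬¬p3  //  (¬p3 ↔ (¬p3 ∧ p1)).
      branch 2.1 (add ¬¬p3):
        (p2 ∨ p3): β-rule — branch into p2  //  p3.
          branch 2.1.1 (add p2):
            ¬((p2 ∨ p2) ∧ p3): β-rule — branch into ¬(p2 ∨ p2)  //  ¬p3.
              branch 2.1.1.1 (add ¬(p2 ∨ p2)):
                ¬(p2 ∨ p2): α-rule — add ¬p2, ¬p2.
                × closes — contains both p2 and ¬p2.
              branch 2.1.1.2 (add ¬p3):
                × closes — contains both p3 and ¬p3.
          branch 2.1.2 (add p3):
            ¬((p2 ∨ p2) ∧ p3): β-rule — branch into ¬(p2 ∨ p2)  //  ¬p3.
              branch 2.1.2.1 (add ¬(p2 ∨ p2)):
                ¬(p2 ∨ p2): α-rule — add ¬p2, ¬p2.
                ○ open, literals {p2=F, p3=T}.
              branch 2.1.2.2 (add ¬p3):
                × closes — contains both p3 and ¬p3.
      branch 2.2 (add (¬p3 ↔ (¬p3 ∧ p1))):
        (p2 ∨ p3): β-rule — branch into p2  //  p3.
          branch 2.2.1 (add p2):
            ¬((p2 ∨ p2) ∧ p3): β-rule — branch into ¬(p2 ∨ p2)  //  ¬p3.
              branch 2.2.1.1 (add ¬(p2 ∨ p2)):
                ¬(p2 ∨ p2): α-rule — add ¬p2, ¬p2.
                × closes — contains both p2 and ¬p2.
              branch 2.2.1.2 (add ¬p3):
                (¬p3 ↔ (¬p3 ∧ p1)): β-rule — branch into ¬p3, (¬p3 ∧ p1)  //  ¬¬p3, ¬(¬p3 ∧ p1).
                  branch 2.2.1.2.1 (add ¬p3, (¬p3 ∧ p1)):
                    (¬p3 ∧ p1): α-rule — add ¬p3, p1.
                    ○ open, literals {p1=T, p2=T, p3=F}.
                  branch 2.2.1.2.2 (add ¬¬p3, ¬(¬p3 ∧ p1)):
                    × closes — contains both p3 and ¬p3.
          branch 2.2.2 (add p3):
            ¬((p2 ∨ p2) ∧ p3): β-rule — branch into ¬(p2 ∨ p2)  //  ¬p3.
              branch 2.2.2.1 (add ¬(p2 ∨ p2)):
                ¬(p2 ∨ p2): α-rule — add ¬p2, ¬p2.
                (¬p3 ↔ (¬p3 ∧ p1)): β-rule — branch into ¬p3, (¬p3 ∧ p1)  //  ¬¬p3, ¬(¬p3 ∧ p1).
                  branch 2.2.2.1.1 (add ¬p3, (¬p3 ∧ p1)):
                    × closes — contains both p3 and ¬p3.
                  branch 2.2.2.1.2 (add ¬¬p3, ¬(¬p3 ∧ p1)):
                    ¬(¬p3 ∧ p1): β-rule — branch into ¬¬p3  //  ¬p1.
                      branch 2.2.2.1.2.1 (add ¬¬p3):
                        ○ open, literals {p2=F, p3=T}.
                      branch 2.2.2.1.2.2 (add ¬p1):
                        ○ open, literals {p1=F, p2=F, p3=T}.
              branch 2.2.2.2 (add ¬p3):
                × closes — contains both p3 and ¬p3.
7 branches closed, 5 open.
An open branch gives a countermodel: p2=T, p3=T (unmentioned atoms arbitrary); under it the original formula is false.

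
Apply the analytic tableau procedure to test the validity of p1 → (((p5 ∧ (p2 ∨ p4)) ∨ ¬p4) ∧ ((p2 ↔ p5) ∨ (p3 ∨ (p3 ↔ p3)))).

Not valid

Assume the negation and expand:
Initial set: {¬(p1 → (((p5 ∧ (p2 ∨ p4)) ∨ ¬p4) ∧ ((p2 ↔ p5) ∨ (p3 ∨ (p3 ↔ p3)))))}.
¬(p1 → (((p5 ∧ (p2 ∨ p4)) ∨ ¬p4) ∧ ((p2 ↔ p5) ∨ (p3 ∨ (p3 ↔ p3))))): α-rule — add p1, ¬(((p5 ∧ (p2 ∨ p4)) ∨ ¬p4) ∧ ((p2 ↔ p5) ∨ (p3 ∨ (p3 ↔ p3)))).
¬(((p5 ∧ (p2 ∨ p4)) ∨ ¬p4) ∧ ((p2 ↔ p5) ∨ (p3 ∨ (p3 ↔ p3)))): β-rule — branch into ¬((p5 ∧ (p2 ∨ p4)) ∨ ¬p4)  //  ¬((p2 ↔ p5) ∨ (p3 ∨ (p3 ↔ p3))).
  branch 1 (add ¬((p5 ∧ (p2 ∨ p4)) ∨ ¬p4)):
    ¬((p5 ∧ (p2 ∨ p4)) ∨ ¬p4): α-rule — add ¬(p5 ∧ (p2 ∨ p4)), ¬¬p4.
    ¬(p5 ∧ (p2 ∨ p4)): β-rule — branch into ¬p5  //  ¬(p2 ∨ p4).
      branch 1.1 (add ¬p5):
        ○ open, literals {p1=true, p4=true, p5=false}.
      branch 1.2 (add ¬(p2 ∨ p4)):
        ¬(p2 ∨ p4): α-rule — add ¬p2, ¬p4.
        × closes — contains both p4 and ¬p4.
  branch 2 (add ¬((p2 ↔ p5) ∨ (p3 ∨ (p3 ↔ p3)))):
    ¬((p2 ↔ p5) ∨ (p3 ∨ (p3 ↔ p3))): α-rule — add ¬(p2 ↔ p5), ¬(p3 ∨ (p3 ↔ p3)).
    ¬(p3 ∨ (p3 ↔ p3)): α-rule — add ¬p3, ¬(p3 ↔ p3).
    ¬(p2 ↔ p5): β-rule — branch into p2, ¬p5  //  ¬p2, p5.
      branch 2.1 (add p2, ¬p5):
        ¬(p3 ↔ p3): β-rule — branch into p3, ¬p3  //  ¬p3, p3.
          branch 2.1.1 (add p3, ¬p3):
            × closes — contains both p3 and ¬p3.
          branch 2.1.2 (add ¬p3, p3):
            × closes — contains both p3 and ¬p3.
      branch 2.2 (add ¬p2, p5):
        ¬(p3 ↔ p3): β-rule — branch into p3, ¬p3  //  ¬p3, p3.
          branch 2.2.1 (add p3, ¬p3):
            × closes — contains both p3 and ¬p3.
          branch 2.2.2 (add ¬p3, p3):
            × closes — contains both p3 and ¬p3.
5 branches closed, 1 open.
An open branch gives a countermodel: p1=true, p4=true, p5=false (unmentioned atoms arbitrary); under it the original formula is false.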